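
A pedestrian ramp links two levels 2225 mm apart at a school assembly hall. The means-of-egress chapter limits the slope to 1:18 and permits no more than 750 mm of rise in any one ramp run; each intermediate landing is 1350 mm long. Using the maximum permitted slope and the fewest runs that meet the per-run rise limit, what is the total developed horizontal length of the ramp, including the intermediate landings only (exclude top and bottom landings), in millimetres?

42750 mm

2225 / 750 = 2.97, so 3 ramp runs are needed. That means 2 intermediate landings.
Horizontal run for 2225 mm of rise at 1:18 is 2225 × 18 = 40050 mm.
2 intermediate landings contribute 2 × 1350 = 2700 mm.
Developed length = 40050 + 2700 = 42750 mm.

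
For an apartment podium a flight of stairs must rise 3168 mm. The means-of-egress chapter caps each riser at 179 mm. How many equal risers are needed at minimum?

18 risers

⌈3168/179⌉ = 18 risers.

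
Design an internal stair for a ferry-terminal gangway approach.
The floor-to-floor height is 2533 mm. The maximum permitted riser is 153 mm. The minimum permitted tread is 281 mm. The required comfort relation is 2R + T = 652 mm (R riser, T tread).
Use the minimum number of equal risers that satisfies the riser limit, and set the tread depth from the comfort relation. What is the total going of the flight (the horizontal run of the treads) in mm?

5664 mm

2533 / 153 = 16.556 → round up to 17 risers.
R = 2533 ÷ 17 = 149 mm.
Tread T = 652 − 2 × 149 = 354 mm (≥ 281 mm).
Treads = 17 − 1 = 16; going = 16 × 354 = 5664 mm.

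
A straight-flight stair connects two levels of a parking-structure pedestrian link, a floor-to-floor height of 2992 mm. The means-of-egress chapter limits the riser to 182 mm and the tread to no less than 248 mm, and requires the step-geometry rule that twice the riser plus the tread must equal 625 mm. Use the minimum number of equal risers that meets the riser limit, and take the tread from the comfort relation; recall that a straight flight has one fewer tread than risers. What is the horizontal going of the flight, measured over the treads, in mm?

At most 182 each: 2992/182 = 16.44, giving 17 risers.
R = 2992 ÷ 17 = 176 mm.
From 2R + T = 625: T = 625 − 352 = 273 mm.
Going = (17 − 1) × 273 = 4368 mm.

4368 mm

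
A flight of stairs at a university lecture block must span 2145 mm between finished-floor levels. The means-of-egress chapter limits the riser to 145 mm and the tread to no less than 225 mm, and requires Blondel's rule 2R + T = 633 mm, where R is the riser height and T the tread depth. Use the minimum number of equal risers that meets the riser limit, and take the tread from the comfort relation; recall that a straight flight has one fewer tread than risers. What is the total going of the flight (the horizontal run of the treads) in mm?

At most 145 each: 2145/145 = 14.79, giving 15 risers.
Riser R = 2145 / 15 = 143 mm, within the 145 mm limit.
Tread T = 633 − 2 × 143 = 347 mm (≥ 225 mm).
Going = (15 − 1) × 347 = 4858 mm.

4858 mm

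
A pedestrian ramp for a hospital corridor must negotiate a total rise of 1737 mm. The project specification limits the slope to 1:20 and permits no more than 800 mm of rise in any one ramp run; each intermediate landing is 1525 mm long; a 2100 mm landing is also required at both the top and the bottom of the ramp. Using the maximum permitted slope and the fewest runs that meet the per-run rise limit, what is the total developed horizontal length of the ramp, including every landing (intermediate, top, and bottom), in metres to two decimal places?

⌈1737/800⌉ = 3 ramp runs. That means 2 intermediate landings.
Ramp run (horizontal) at 1:20: 1737 × 20 = 34740 mm.
2 intermediate landings contribute 2 × 1525 = 3050 mm.
Top and bottom landings: 2 × 2100 = 4200 mm.
Total = 34740 + 3050 + 4200 = 41990 mm.
= 41.99 m.

41.99 m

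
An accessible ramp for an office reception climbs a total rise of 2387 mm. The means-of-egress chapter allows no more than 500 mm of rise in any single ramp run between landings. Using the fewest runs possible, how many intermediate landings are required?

2387 / 500 = 4.774 → round up to 5 ramp runs.
5 runs are separated by 4 intermediate landings.

4 intermediate landings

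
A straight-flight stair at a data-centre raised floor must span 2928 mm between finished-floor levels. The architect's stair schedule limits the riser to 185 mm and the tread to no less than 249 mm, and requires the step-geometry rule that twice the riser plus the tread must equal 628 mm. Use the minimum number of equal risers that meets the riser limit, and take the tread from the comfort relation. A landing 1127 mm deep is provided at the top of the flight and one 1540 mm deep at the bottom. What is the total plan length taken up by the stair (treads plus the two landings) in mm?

⌈2928/185⌉ = 16 risers.
R = 2928 ÷ 16 = 183 mm.
T = 628 − 2·183 = 262 mm, which satisfies the 249 mm minimum.
Going = (16 − 1) × 262 = 3930 mm.
Enclosure = 3930 + 1127 + 1540 = 6597 mm.

6597 mm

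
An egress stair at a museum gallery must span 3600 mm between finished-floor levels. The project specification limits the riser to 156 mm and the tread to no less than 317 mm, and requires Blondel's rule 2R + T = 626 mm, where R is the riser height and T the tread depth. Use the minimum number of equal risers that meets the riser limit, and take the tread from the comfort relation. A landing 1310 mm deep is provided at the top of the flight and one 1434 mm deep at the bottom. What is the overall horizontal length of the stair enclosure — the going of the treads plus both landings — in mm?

3600 / 156 = 23.08, so 24 risers are needed.
Riser R = 3600 / 24 = 150 mm, within the 156 mm limit.
From 2R + T = 626: T = 626 − 300 = 326 mm.
24 risers give 23 treads; going = 23 × 326 = 7498 mm.
Enclosure = 7498 + 1310 + 1434 = 10242 mm.

10242 mm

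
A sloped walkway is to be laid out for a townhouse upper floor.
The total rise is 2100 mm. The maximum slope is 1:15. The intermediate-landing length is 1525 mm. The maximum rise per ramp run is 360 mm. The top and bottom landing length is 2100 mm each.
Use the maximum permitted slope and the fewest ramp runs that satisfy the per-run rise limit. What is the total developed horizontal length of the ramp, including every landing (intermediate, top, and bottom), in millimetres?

2100 / 360 = 5.833 → round up to 6 ramp runs. That means 5 intermediate landings.
Horizontal run for 2100 mm of rise at 1:15 is 2100 × 15 = 31500 mm.
Intermediate landings: 5 × 1525 = 7625 mm.
Top and bottom landings: 2 × 2100 = 4200 mm.
Total = 31500 + 7625 + 4200 = 43325 mm.

43325 mm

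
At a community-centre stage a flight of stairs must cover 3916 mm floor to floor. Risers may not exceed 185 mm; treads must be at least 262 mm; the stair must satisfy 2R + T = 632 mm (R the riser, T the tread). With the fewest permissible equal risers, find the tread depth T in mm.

At most 185 each: 3916/185 = 21.17, giving 22 risers.
Riser R = 3916 / 22 = 178 mm, within the 185 mm limit.
Tread T = 632 − 2 × 178 = 276 mm (≥ 262 mm).

276 mm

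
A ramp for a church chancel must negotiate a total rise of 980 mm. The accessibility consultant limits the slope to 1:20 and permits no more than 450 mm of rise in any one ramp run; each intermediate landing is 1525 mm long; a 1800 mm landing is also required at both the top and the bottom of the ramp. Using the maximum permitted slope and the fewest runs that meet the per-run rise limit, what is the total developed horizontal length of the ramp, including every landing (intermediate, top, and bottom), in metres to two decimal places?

⌈980/450⌉ = 3 ramp runs. That means 2 intermediate landings.
Horizontal run for 980 mm of rise at 1:20 is 980 × 20 = 19600 mm.
2 intermediate landings contribute 2 × 1525 = 3050 mm.
Top and bottom landings: 2 × 1800 = 3600 mm.
Total = 19600 + 3050 + 3600 = 26250 mm.
= 26.25 m.

26.25 m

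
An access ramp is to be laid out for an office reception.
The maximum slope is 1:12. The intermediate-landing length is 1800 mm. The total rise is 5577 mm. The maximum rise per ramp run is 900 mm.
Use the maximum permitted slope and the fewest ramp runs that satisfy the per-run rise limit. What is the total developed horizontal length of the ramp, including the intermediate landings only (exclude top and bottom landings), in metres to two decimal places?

5577 / 900 = 6.197 → round up to 7 ramp runs. That means 6 intermediate landings.
Horizontal run for 5577 mm of rise at 1:12 is 5577 × 12 = 66924 mm.
Intermediate landings: 6 × 1800 = 10800 mm.
Total developed length = 66924 + 10800 = 77724 mm.
= 77.72 m.

77.72 m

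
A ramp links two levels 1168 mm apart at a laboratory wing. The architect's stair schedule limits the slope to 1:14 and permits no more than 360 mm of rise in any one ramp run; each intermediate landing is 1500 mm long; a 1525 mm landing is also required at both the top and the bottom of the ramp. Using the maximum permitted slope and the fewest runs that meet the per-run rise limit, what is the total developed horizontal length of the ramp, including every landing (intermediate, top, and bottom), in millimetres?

23902 mm

At most 360 each: 1168/360 = 3.24, giving 4 ramp runs. That means 3 intermediate landings.
Horizontal run for 1168 mm of rise at 1:14 is 1168 × 14 = 16352 mm.
Intermediate landings: 3 × 1500 = 4500 mm.
Top and bottom landings: 2 × 1525 = 3050 mm.
Total = 16352 + 4500 + 3050 = 23902 mm.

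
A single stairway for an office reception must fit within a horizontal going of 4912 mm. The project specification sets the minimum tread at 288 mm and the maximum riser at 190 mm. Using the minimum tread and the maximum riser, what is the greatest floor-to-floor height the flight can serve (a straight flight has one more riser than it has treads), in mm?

4912 / 288 = 17.06, so 17 treads fit.
Risers = treads + 1 = 18.
Maximum height = 18 × 190 = 3420 mm.

3420 mm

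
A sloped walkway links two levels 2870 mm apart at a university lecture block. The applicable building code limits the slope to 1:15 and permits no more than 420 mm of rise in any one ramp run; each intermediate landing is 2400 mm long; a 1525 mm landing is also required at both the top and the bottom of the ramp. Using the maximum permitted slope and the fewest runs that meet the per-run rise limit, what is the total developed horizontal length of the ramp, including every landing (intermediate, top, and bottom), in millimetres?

60500 mm

2870 / 420 = 6.83, so 7 ramp runs are needed. That means 6 intermediate landings.
Horizontal run for 2870 mm of rise at 1:15 is 2870 × 15 = 43050 mm.
6 intermediate landings contribute 6 × 2400 = 14400 mm.
Top and bottom landings: 2 × 1525 = 3050 mm.
Total = 43050 + 14400 + 3050 = 60500 mm.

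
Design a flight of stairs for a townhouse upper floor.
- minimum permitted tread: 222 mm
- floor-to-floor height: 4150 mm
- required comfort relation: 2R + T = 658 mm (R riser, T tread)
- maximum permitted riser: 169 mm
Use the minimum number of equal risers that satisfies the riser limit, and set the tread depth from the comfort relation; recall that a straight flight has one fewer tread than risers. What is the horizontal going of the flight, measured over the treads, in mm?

4150 / 169 = 24.556 → round up to 25 risers.
R = 4150 ÷ 25 = 166 mm.
Tread T = 658 − 2 × 166 = 326 mm (≥ 222 mm).
25 risers give 24 treads; going = 24 × 326 = 7824 mm.

7824 mm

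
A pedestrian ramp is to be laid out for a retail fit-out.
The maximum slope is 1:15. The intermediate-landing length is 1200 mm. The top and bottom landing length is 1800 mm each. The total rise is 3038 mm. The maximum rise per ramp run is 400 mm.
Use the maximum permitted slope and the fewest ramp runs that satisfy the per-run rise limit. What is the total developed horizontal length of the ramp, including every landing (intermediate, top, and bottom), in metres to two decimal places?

3038 / 400 = 7.595 → round up to 8 ramp runs. That means 7 intermediate landings.
Ramp run (horizontal) at 1:15: 3038 × 15 = 45570 mm.
Intermediate landings: 7 × 1200 = 8400 mm.
Top and bottom landings: 2 × 1800 = 3600 mm.
Total = 45570 + 8400 + 3600 = 57570 mm.
= 57.57 m.

57.57 m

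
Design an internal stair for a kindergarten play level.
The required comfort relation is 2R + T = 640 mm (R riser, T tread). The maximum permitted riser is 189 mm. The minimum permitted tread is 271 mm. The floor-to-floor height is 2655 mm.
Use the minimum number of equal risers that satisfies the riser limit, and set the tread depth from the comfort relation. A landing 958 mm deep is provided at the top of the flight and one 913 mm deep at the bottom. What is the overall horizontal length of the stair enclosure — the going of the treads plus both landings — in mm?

5875 mm

2655 / 189 = 14.05, so 15 risers are needed.
Riser R = 2655 / 15 = 177 mm, within the 189 mm limit.
T = 640 − 2·177 = 286 mm, which satisfies the 271 mm minimum.
Going = (15 − 1) × 286 = 4004 mm.
Enclosure = 4004 + 958 + 913 = 5875 mm.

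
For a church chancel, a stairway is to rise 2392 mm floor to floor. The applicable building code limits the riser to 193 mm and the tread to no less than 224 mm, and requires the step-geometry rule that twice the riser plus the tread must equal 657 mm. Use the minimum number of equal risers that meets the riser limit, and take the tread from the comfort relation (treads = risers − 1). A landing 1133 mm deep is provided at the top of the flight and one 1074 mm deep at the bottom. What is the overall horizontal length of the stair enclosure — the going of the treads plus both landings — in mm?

2392 / 193 = 12.39, so 13 risers are needed.
R = 2392 ÷ 13 = 184 mm.
T = 657 − 2·184 = 289 mm, which satisfies the 224 mm minimum.
13 risers give 12 treads; going = 12 × 289 = 3468 mm.
Enclosure = 3468 + 1133 + 1074 = 5675 mm.

5675 mm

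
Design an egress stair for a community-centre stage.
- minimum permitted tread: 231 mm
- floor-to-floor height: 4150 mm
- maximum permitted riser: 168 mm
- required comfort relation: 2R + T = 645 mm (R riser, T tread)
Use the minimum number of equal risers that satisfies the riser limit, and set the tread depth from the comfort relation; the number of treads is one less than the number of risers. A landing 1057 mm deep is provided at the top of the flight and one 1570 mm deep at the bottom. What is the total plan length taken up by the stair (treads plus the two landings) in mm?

⌈4150/168⌉ = 25 risers.
R = 4150 ÷ 25 = 166 mm.
Tread T = 645 − 2 × 166 = 313 mm (≥ 231 mm).
25 risers give 24 treads; going = 24 × 313 = 7512 mm.
Enclosure = 7512 + 1057 + 1570 = 10139 mm.

10139 mm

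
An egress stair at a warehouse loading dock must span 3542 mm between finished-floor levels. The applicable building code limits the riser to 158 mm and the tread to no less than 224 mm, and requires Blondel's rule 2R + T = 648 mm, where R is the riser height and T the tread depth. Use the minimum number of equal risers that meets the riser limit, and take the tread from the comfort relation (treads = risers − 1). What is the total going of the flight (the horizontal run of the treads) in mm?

3542 / 158 = 22.418 → round up to 23 risers.
Riser R = 3542 / 23 = 154 mm, within the 158 mm limit.
Tread T = 648 − 2 × 154 = 340 mm (≥ 224 mm).
Treads = 23 − 1 = 22; going = 22 × 340 = 7480 mm.

7480 mm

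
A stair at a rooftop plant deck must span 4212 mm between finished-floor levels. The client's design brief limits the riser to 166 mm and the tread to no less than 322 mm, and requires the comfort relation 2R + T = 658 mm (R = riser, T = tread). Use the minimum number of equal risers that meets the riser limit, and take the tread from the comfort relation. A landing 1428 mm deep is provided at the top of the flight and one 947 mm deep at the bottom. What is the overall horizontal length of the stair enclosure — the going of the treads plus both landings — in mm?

10725 mm

At most 166 each: 4212/166 = 25.37, giving 26 risers.
R = 4212 ÷ 26 = 162 mm.
T = 658 − 2·162 = 334 mm, which satisfies the 322 mm minimum.
Treads = 26 − 1 = 25; going = 25 × 334 = 8350 mm.
Add landings: 8350 + 1428 + 947 = 10725 mm.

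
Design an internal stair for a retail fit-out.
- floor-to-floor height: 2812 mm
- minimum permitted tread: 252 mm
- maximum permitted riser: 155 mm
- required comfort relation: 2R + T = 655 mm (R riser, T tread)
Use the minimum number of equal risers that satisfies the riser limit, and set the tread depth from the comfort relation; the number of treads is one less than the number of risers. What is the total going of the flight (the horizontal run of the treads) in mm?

6462 mm

At most 155 each: 2812/155 = 18.14, giving 19 risers.
Riser R = 2812 / 19 = 148 mm, within the 155 mm limit.
From 2R + T = 655: T = 655 − 296 = 359 mm.
19 risers give 18 treads; going = 18 × 359 = 6462 mm.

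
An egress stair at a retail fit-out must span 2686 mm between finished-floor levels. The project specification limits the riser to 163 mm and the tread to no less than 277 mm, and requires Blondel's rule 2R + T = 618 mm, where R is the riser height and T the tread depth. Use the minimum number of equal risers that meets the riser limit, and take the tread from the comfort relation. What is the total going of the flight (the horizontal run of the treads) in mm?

At most 163 each: 2686/163 = 16.48, giving 17 risers.
Riser R = 2686 / 17 = 158 mm, within the 163 mm limit.
T = 618 − 2·158 = 302 mm, which satisfies the 277 mm minimum.
17 risers give 16 treads; going = 16 × 302 = 4832 mm.

4832 mm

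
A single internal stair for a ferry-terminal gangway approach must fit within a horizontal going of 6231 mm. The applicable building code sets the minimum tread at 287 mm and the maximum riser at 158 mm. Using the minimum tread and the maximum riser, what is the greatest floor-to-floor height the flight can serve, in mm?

3476 mm

6231 / 287 = 21.71, so 21 treads fit.
Risers = treads + 1 = 22.
Maximum height = 22 × 158 = 3476 mm.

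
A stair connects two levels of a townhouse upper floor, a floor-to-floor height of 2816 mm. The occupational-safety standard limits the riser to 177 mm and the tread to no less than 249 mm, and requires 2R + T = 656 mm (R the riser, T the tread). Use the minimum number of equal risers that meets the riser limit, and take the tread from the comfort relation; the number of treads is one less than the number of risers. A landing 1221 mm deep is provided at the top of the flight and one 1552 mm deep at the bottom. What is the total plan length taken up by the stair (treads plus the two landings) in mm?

⌈2816/177⌉ = 16 risers.
Riser R = 2816 / 16 = 176 mm, within the 177 mm limit.
Tread T = 656 − 2 × 176 = 304 mm (≥ 249 mm).
16 risers give 15 treads; going = 15 × 304 = 4560 mm.
Enclosure = 4560 + 1221 + 1552 = 7333 mm.

7333 mm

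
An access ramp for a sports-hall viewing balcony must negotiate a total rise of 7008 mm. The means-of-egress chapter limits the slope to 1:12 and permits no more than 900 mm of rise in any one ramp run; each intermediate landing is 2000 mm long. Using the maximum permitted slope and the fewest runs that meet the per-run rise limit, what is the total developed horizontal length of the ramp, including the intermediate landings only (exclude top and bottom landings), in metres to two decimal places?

At most 900 each: 7008/900 = 7.79, giving 8 ramp runs. That means 7 intermediate landings.
Horizontal run for 7008 mm of rise at 1:12 is 7008 × 12 = 84096 mm.
7 intermediate landings contribute 7 × 2000 = 14000 mm.
Total developed length = 84096 + 14000 = 98096 mm.
= 98.10 m.

98.10 m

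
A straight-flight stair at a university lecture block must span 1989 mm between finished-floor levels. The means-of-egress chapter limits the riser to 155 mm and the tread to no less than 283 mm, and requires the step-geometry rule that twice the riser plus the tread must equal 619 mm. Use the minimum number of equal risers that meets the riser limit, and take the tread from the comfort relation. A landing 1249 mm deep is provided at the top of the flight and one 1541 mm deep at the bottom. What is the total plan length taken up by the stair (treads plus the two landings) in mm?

⌈1989/155⌉ = 13 risers.
Each riser is 1989/13 = 153 mm (≤ 155 mm).
From 2R + T = 619: T = 619 − 306 = 313 mm.
13 risers give 12 treads; going = 12 × 313 = 3756 mm.
Add landings: 3756 + 1249 + 1541 = 6546 mm.

6546 mm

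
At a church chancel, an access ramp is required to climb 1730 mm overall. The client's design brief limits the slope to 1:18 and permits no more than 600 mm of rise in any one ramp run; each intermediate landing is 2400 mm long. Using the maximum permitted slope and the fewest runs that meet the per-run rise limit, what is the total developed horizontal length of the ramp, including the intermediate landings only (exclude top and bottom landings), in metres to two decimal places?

35.94 m

1730 / 600 = 2.88, so 3 ramp runs are needed. That means 2 intermediate landings.
Horizontal run for 1730 mm of rise at 1:18 is 1730 × 18 = 31140 mm.
2 intermediate landings contribute 2 × 2400 = 4800 mm.
Developed length = 31140 + 4800 = 35940 mm.
= 35.94 m.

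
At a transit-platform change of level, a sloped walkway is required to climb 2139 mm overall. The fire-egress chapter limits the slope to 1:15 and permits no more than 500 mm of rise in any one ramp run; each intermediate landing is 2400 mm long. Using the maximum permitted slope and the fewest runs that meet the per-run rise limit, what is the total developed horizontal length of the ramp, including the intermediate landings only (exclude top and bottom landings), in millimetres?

41685 mm

2139 / 500 = 4.278 → round up to 5 ramp runs. That means 4 intermediate landings.
Horizontal run for 2139 mm of rise at 1:15 is 2139 × 15 = 32085 mm.
4 intermediate landings contribute 4 × 2400 = 9600 mm.
Developed length = 32085 + 9600 = 41685 mm.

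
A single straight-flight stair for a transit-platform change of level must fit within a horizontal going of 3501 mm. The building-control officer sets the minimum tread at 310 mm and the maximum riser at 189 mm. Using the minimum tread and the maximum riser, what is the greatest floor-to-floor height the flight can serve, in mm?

2268 mm

Treads that fit: ⌊3501 / 310⌋ = 11.
Risers = treads + 1 = 12.
Maximum height = 12 × 189 = 2268 mm.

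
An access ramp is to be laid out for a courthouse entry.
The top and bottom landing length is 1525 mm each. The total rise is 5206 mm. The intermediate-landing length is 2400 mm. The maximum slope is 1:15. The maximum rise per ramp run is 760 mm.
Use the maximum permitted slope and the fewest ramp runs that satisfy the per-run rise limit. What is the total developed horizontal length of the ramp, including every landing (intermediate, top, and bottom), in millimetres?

95540 mm

5206 / 760 = 6.85, so 7 ramp runs are needed. That means 6 intermediate landings.
Ramp run (horizontal) at 1:15: 5206 × 15 = 78090 mm.
6 intermediate landings contribute 6 × 2400 = 14400 mm.
Top and bottom landings: 2 × 1525 = 3050 mm.
Total = 78090 + 14400 + 3050 = 95540 mm.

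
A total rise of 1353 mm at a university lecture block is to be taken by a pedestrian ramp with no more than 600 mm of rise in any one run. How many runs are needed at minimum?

At most 600 each: 1353/600 = 2.25, giving 3 ramp runs.

3 runs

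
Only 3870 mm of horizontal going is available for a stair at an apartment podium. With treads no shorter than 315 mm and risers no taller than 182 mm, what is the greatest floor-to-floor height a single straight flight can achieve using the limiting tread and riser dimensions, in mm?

Treads that fit: ⌊3870 / 315⌋ = 12.
Risers = treads + 1 = 13.
Maximum height = 13 × 182 = 2366 mm.

2366 mm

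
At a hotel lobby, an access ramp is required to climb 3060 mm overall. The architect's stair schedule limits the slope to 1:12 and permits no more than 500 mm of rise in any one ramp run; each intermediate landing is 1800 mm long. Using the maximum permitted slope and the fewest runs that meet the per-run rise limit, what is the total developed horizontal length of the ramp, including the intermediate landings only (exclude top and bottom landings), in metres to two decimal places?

3060 / 500 = 6.12, so 7 ramp runs are needed. That means 6 intermediate landings.
Horizontal run for 3060 mm of rise at 1:12 is 3060 × 12 = 36720 mm.
Intermediate landings: 6 × 1800 = 10800 mm.
Developed length = 36720 + 10800 = 47520 mm.
= 47.52 m.

47.52 m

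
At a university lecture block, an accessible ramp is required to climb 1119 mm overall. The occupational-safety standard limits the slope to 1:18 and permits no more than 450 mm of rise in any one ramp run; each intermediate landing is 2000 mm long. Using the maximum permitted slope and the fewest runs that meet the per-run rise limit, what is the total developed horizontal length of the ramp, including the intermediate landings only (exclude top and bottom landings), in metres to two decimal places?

24.14 m

⌈1119/450⌉ = 3 ramp runs. That means 2 intermediate landings.
Ramp run (horizontal) at 1:18: 1119 × 18 = 20142 mm.
Intermediate landings: 2 × 2000 = 4000 mm.
Developed length = 20142 + 4000 = 24142 mm.
= 24.14 m.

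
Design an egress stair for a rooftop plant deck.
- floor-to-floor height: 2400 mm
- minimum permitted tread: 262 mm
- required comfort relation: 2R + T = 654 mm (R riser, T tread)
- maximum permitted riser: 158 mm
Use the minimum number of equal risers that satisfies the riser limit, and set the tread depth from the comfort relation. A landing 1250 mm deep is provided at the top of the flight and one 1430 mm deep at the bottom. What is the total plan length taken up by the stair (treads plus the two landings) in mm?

7990 mm

2400 / 158 = 15.190 → round up to 16 risers.
Each riser is 2400/16 = 150 mm (≤ 158 mm).
Tread T = 654 − 2 × 150 = 354 mm (≥ 262 mm).
Treads = 16 − 1 = 15; going = 15 × 354 = 5310 mm.
Add landings: 5310 + 1250 + 1430 = 7990 mm.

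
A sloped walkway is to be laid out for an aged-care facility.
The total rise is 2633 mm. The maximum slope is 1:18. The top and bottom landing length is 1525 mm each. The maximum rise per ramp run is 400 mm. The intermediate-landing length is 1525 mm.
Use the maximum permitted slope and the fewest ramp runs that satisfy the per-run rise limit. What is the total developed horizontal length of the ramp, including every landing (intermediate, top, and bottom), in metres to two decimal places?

59.59 m

2633 / 400 = 6.582 → round up to 7 ramp runs. That means 6 intermediate landings.
Ramp run (horizontal) at 1:18: 2633 × 18 = 47394 mm.
Intermediate landings: 6 × 1525 = 9150 mm.
Top and bottom landings: 2 × 1525 = 3050 mm.
Total = 47394 + 9150 + 3050 = 59594 mm.
= 59.59 m.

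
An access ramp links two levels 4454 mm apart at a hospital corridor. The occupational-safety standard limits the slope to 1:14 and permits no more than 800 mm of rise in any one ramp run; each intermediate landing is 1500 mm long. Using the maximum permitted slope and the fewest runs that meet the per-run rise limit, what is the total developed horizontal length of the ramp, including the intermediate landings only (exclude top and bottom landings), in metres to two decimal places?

69.86 m

4454 / 800 = 5.57, so 6 ramp runs are needed. That means 5 intermediate landings.
Horizontal run for 4454 mm of rise at 1:14 is 4454 × 14 = 62356 mm.
Intermediate landings: 5 × 1500 = 7500 mm.
Developed length = 62356 + 7500 = 69856 mm.
= 69.86 m.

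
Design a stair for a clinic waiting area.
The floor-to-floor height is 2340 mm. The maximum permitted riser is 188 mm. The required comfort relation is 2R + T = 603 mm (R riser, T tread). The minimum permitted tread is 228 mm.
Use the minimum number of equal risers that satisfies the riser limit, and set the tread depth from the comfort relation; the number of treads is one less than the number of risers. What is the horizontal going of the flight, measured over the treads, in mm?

2916 mm

At most 188 each: 2340/188 = 12.45, giving 13 risers.
R = 2340 ÷ 13 = 180 mm.
T = 603 − 2·180 = 243 mm, which satisfies the 228 mm minimum.
Treads = 13 − 1 = 12; going = 12 × 243 = 2916 mm.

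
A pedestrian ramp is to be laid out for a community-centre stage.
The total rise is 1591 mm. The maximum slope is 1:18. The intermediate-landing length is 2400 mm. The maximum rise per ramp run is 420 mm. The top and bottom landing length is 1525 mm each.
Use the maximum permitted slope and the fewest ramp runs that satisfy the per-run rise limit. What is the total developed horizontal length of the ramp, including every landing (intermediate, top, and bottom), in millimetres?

1591 / 420 = 3.788 → round up to 4 ramp runs. That means 3 intermediate landings.
Ramp run (horizontal) at 1:18: 1591 × 18 = 28638 mm.
Intermediate landings: 3 × 2400 = 7200 mm.
Top and bottom landings: 2 × 1525 = 3050 mm.
Total = 28638 + 7200 + 3050 = 38888 mm.

38888 mm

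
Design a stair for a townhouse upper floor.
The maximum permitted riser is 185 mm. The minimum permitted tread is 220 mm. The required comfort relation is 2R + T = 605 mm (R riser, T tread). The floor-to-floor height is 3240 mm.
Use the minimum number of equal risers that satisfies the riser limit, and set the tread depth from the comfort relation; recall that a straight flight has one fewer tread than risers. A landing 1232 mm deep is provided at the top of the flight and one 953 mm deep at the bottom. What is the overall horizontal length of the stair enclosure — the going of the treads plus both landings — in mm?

6350 mm

3240 / 185 = 17.51, so 18 risers are needed.
R = 3240 ÷ 18 = 180 mm.
Tread T = 605 − 2 × 180 = 245 mm (≥ 220 mm).
Going = (18 − 1) × 245 = 4165 mm.
Enclosure = 4165 + 1232 + 953 = 6350 mm.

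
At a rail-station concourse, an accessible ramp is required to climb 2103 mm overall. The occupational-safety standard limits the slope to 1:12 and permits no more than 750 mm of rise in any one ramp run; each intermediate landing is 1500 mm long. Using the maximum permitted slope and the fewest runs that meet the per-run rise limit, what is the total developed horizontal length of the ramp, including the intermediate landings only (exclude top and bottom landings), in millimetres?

28236 mm

⌈2103/750⌉ = 3 ramp runs. That means 2 intermediate landings.
Horizontal run for 2103 mm of rise at 1:12 is 2103 × 12 = 25236 mm.
2 intermediate landings contribute 2 × 1500 = 3000 mm.
Developed length = 25236 + 3000 = 28236 mm.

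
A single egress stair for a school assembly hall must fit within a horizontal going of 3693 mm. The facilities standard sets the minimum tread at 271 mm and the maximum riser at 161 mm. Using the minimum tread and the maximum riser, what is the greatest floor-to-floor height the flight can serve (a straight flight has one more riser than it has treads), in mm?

3693 / 271 = 13.63, so 13 treads fit.
Risers = treads + 1 = 14.
Maximum height = 14 × 161 = 2254 mm.

2254 mm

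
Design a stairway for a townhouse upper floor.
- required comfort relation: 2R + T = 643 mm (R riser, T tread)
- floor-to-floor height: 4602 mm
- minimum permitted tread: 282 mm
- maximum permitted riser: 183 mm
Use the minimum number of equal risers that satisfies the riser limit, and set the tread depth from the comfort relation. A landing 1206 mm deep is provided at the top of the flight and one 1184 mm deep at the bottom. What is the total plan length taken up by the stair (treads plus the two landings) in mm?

⌈4602/183⌉ = 26 risers.
R = 4602 ÷ 26 = 177 mm.
From 2R + T = 643: T = 643 − 354 = 289 mm.
26 risers give 25 treads; going = 25 × 289 = 7225 mm.
Enclosure = 7225 + 1206 + 1184 = 9615 mm.

9615 mm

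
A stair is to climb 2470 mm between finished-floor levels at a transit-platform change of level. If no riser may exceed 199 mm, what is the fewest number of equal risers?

2470 / 199 = 12.412 → round up to 13 risers.

13 risers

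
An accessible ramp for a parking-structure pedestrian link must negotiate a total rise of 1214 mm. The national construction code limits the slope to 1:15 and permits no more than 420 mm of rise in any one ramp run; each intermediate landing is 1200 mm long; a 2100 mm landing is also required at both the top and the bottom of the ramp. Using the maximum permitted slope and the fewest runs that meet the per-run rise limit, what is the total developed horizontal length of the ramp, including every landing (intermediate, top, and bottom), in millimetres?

24810 mm

⌈1214/420⌉ = 3 ramp runs. That means 2 intermediate landings.
Ramp run (horizontal) at 1:15: 1214 × 15 = 18210 mm.
Intermediate landings: 2 × 1200 = 2400 mm.
Top and bottom landings: 2 × 2100 = 4200 mm.
Total = 18210 + 2400 + 4200 = 24810 mm.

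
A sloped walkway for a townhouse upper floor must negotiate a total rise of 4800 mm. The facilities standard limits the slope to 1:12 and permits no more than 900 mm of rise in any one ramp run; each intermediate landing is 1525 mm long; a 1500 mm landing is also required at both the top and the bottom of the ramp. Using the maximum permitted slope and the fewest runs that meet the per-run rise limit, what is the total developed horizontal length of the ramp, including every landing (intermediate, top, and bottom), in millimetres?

68225 mm

⌈4800/900⌉ = 6 ramp runs. That means 5 intermediate landings.
Horizontal run for 4800 mm of rise at 1:12 is 4800 × 12 = 57600 mm.
Intermediate landings: 5 × 1525 = 7625 mm.
Top and bottom landings: 2 × 1500 = 3000 mm.
Total = 57600 + 7625 + 3000 = 68225 mm.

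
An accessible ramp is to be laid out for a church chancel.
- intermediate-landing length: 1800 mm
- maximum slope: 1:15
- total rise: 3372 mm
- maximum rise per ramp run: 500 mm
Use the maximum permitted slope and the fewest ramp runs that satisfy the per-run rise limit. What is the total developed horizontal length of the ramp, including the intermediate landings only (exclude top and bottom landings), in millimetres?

61380 mm

3372 / 500 = 6.744 → round up to 7 ramp runs. That means 6 intermediate landings.
Ramp run (horizontal) at 1:15: 3372 × 15 = 50580 mm.
Intermediate landings: 6 × 1800 = 10800 mm.
Developed length = 50580 + 10800 = 61380 mm.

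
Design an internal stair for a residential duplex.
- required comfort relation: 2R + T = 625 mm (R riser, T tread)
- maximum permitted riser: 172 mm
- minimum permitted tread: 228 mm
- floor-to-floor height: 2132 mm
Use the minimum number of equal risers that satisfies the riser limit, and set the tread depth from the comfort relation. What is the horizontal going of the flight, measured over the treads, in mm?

2132 / 172 = 12.40, so 13 risers are needed.
Riser R = 2132 / 13 = 164 mm, within the 172 mm limit.
Tread T = 625 − 2 × 164 = 297 mm (≥ 228 mm).
Treads = 13 − 1 = 12; going = 12 × 297 = 3564 mm.

3564 mm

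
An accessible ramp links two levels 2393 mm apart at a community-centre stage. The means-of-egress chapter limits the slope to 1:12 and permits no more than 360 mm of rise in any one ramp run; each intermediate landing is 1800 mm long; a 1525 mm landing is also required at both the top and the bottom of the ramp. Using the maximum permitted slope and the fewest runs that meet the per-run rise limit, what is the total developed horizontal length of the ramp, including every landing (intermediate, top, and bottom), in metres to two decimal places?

42.57 m

⌈2393/360⌉ = 7 ramp runs. That means 6 intermediate landings.
Ramp run (horizontal) at 1:12: 2393 × 12 = 28716 mm.
6 intermediate landings contribute 6 × 1800 = 10800 mm.
Top and bottom landings: 2 × 1525 = 3050 mm.
Total = 28716 + 10800 + 3050 = 42566 mm.
= 42.57 m.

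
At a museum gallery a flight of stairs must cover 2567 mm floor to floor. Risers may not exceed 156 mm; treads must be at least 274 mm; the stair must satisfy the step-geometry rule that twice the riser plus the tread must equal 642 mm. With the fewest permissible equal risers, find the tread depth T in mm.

340 mm

2567 / 156 = 16.46, so 17 risers are needed.
Riser R = 2567 / 17 = 151 mm, within the 156 mm limit.
From 2R + T = 642: T = 642 − 302 = 340 mm.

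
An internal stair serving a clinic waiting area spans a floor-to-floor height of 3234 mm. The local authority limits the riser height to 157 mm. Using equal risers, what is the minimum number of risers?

⌈3234/157⌉ = 21 risers.

21 risers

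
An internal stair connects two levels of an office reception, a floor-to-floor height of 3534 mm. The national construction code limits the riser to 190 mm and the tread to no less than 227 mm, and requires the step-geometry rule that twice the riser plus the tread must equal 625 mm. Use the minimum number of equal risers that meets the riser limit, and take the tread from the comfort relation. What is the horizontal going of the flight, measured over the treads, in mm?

4554 mm

At most 190 each: 3534/190 = 18.60, giving 19 risers.
R = 3534 ÷ 19 = 186 mm.
From 2R + T = 625: T = 625 − 372 = 253 mm.
Going = (19 − 1) × 253 = 4554 mm.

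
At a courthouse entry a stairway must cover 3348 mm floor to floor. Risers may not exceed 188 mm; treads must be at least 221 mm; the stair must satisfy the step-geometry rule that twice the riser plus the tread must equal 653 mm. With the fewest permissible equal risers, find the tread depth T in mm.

281 mm

3348 / 188 = 17.809 → round up to 18 risers.
R = 3348 ÷ 18 = 186 mm.
Tread T = 653 − 2 × 186 = 281 mm (≥ 221 mm).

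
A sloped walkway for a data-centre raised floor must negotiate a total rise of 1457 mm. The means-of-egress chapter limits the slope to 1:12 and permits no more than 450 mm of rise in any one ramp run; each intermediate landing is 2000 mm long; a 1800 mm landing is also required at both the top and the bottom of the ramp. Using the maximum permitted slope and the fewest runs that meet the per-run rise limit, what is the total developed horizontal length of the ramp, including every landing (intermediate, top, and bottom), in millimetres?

1457 / 450 = 3.24, so 4 ramp runs are needed. That means 3 intermediate landings.
Horizontal run for 1457 mm of rise at 1:12 is 1457 × 12 = 17484 mm.
Intermediate landings: 3 × 2000 = 6000 mm.
Top and bottom landings: 2 × 1800 = 3600 mm.
Total = 17484 + 6000 + 3600 = 27084 mm.

27084 mm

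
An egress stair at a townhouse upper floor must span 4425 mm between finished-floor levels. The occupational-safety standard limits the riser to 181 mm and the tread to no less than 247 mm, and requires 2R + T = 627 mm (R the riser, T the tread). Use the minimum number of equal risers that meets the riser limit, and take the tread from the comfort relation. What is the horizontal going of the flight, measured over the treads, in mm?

6552 mm

⌈4425/181⌉ = 25 risers.
Riser R = 4425 / 25 = 177 mm, within the 181 mm limit.
T = 627 − 2·177 = 273 mm, which satisfies the 247 mm minimum.
Treads = 25 − 1 = 24; going = 24 × 273 = 6552 mm.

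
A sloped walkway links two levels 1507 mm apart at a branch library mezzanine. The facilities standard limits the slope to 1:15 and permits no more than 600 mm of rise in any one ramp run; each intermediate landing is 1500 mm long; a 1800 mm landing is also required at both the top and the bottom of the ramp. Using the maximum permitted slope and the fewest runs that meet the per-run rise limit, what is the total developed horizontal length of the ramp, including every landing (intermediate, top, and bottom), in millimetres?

29205 mm

At most 600 each: 1507/600 = 2.51, giving 3 ramp runs. That means 2 intermediate landings.
Ramp run (horizontal) at 1:15: 1507 × 15 = 22605 mm.
Intermediate landings: 2 × 1500 = 3000 mm.
Top and bottom landings: 2 × 1800 = 3600 mm.
Total = 22605 + 3000 + 3600 = 29205 mm.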